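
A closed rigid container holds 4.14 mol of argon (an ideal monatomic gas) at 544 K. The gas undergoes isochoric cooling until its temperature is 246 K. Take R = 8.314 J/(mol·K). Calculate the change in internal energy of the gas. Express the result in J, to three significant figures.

Constant volume ⇒ W = 0, so Q = ΔU = nCᵥΔT with Cᵥ = 3R/2 = 12.47 J/(mol·K).
ΔU = (4.14)(12.47)(246 − 544) = -15386 J.

ΔU ≈ -15400 J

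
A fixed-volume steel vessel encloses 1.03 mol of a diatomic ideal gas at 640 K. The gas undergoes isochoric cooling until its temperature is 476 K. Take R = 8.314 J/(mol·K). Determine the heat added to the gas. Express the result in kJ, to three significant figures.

Q ≈ -3.51 kJ

Constant volume ⇒ W = 0, so Q = ΔU = nCᵥΔT with Cᵥ = 5R/2 = 20.79 J/(mol·K).
ΔU = (1.03)(20.79)(476 − 640) = -3511 J.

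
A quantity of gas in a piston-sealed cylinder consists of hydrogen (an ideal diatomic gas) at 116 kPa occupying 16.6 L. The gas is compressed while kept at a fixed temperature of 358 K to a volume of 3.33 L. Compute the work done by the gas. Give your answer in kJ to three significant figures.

W ≈ -3.09 kJ

Isothermal: W = nRT ln(V₂/V₁) = P₁V₁ ln(V₂/V₁).
P₁V₁ = (116 kPa)(16.6 L) = 1926 J.
W = 1926 × ln(3.33/16.6) = 1926 × -1.606
W_by_gas = -3093 J.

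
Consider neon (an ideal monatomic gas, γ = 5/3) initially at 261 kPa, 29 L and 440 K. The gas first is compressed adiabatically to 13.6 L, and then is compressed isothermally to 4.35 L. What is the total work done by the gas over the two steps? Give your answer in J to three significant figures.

W_total ≈ -21700 J

Step 1 (adiabatic): W = (P₁V₁ − P₂V₂)/(γ−1) = (7569 − 12539)/0.667 = -7456 J.
After step 1: P = 922 kPa, V = 13.6 L, T = 728.9 K.
Step 2 (isothermal): W = P₁V₁ ln(V₂/V₁) = (12539) ln(4.35/13.6) = -14294 J.
W_total = -7456 − 14294 = -21749 J.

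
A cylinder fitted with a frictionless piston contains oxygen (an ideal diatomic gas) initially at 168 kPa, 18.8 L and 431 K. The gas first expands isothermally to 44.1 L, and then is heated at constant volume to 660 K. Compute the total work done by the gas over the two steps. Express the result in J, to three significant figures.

Step 1 (isothermal): W = P₁V₁ ln(V₂/V₁) = (3158) ln(44.1/18.8) = 2693 J.
Step 2 (isochoric): W = 0 (constant volume).
W_total = 2693 + 0 = 2693 J.

W_total ≈ 2690 J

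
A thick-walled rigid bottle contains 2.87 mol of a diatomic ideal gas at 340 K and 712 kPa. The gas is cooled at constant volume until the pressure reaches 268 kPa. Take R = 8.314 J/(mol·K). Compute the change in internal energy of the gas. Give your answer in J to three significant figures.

ΔU ≈ -12600 J

Constant volume ⇒ W = 0, so Q = ΔU = nCᵥΔT with Cᵥ = 5R/2 = 20.79 J/(mol·K).
At constant V, T₂/T₁ = P₂/P₁ ⇒ ΔT = T₁(P₂/P₁ − 1) = 340·(268/712 − 1) = -212 K.
ΔU = (2.87)(20.79)(-212) = -12648 J.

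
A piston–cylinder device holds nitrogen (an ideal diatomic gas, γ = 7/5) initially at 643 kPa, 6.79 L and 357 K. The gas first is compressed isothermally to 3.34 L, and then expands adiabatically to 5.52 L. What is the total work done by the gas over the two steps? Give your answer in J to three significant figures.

Step 1 (isothermal): W = P₁V₁ ln(V₂/V₁) = (4366) ln(3.34/6.79) = -3098 J.
After step 1: P = 1307 kPa, V = 3.34 L, T = 357 K.
Step 2 (adiabatic): W = (P₁V₁ − P₂V₂)/(γ−1) = (4366 − 3571)/0.4 = 1987 J.
W_total = -3098 + 1987 = -1110 J.

W_total ≈ -1110 J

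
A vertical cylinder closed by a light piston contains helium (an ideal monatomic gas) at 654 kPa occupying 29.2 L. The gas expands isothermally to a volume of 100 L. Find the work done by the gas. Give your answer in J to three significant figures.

Isothermal: W = nRT ln(V₂/V₁) = P₁V₁ ln(V₂/V₁).
P₁V₁ = (654 kPa)(29.2 L) = 19097 J.
W = 19097 × ln(100/29.2) = 19097 × 1.231
W_by_gas = 23508 J.

W ≈ 23500 J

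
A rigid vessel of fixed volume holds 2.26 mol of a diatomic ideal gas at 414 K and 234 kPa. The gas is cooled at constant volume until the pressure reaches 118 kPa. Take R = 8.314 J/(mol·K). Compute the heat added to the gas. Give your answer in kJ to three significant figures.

Constant volume ⇒ W = 0, so Q = ΔU = nCᵥΔT with Cᵥ = 5R/2 = 20.79 J/(mol·K).
At constant V, T₂/T₁ = P₂/P₁ ⇒ ΔT = T₁(P₂/P₁ − 1) = 414·(118/234 − 1) = -205.2 K.
ΔU = (2.26)(20.79)(-205.2) = -9641 J.

Q ≈ -9.64 kJ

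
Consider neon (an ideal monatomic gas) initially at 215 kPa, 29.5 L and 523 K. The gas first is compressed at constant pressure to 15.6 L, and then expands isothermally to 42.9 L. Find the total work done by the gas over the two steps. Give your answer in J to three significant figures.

W_total ≈ 404 J

Step 1 (isobaric): W = PΔV = (215 kPa)(15.6 − 29.5 L) = -2988 J.
After step 1: P = 215 kPa, V = 15.6 L, T = 276.6 K.
Step 2 (isothermal): W = P₁V₁ ln(V₂/V₁) = (3354) ln(42.9/15.6) = 3393 J.
W_total = -2988 + 3393 = 404.4 J.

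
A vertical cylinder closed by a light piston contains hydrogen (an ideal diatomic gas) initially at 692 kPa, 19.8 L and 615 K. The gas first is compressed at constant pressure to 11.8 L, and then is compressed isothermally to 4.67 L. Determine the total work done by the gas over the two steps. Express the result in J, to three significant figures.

W_total ≈ -13100 J

Step 1 (isobaric): W = PΔV = (692 kPa)(11.8 − 19.8 L) = -5536 J.
After step 1: P = 692 kPa, V = 11.8 L, T = 366.5 K.
Step 2 (isothermal): W = P₁V₁ ln(V₂/V₁) = (8166) ln(4.67/11.8) = -7569 J.
W_total = -5536 − 7569 = -13105 J.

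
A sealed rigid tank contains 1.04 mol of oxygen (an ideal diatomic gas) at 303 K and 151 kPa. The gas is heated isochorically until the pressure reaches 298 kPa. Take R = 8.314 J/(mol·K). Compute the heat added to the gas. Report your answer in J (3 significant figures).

Q ≈ 6380 J

Constant volume ⇒ W = 0, so Q = ΔU = nCᵥΔT with Cᵥ = 5R/2 = 20.79 J/(mol·K).
At constant V, T₂/T₁ = P₂/P₁ ⇒ ΔT = T₁(P₂/P₁ − 1) = 303·(298/151 − 1) = 295 K.
ΔU = (1.04)(20.79)(295) = 6376 J.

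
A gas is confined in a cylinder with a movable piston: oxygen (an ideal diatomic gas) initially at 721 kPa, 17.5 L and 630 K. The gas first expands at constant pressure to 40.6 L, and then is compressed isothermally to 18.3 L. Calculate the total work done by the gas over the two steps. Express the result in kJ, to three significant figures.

W_total ≈ -6.67 kJ

Step 1 (isobaric): W = PΔV = (721 kPa)(40.6 − 17.5 L) = 16655 J.
After step 1: P = 721 kPa, V = 40.6 L, T = 1462 K.
Step 2 (isothermal): W = P₁V₁ ln(V₂/V₁) = (29273) ln(18.3/40.6) = -23326 J.
W_total = 16655 − 23326 = -6671 J.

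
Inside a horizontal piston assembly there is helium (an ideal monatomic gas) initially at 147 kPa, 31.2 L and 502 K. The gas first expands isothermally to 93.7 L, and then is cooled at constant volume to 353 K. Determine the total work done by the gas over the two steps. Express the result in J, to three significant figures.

W_total ≈ 5040 J

Step 1 (isothermal): W = P₁V₁ ln(V₂/V₁) = (4586) ln(93.7/31.2) = 5044 J.
Step 2 (isochoric): W = 0 (constant volume).
W_total = 5044 + 0 = 5044 J.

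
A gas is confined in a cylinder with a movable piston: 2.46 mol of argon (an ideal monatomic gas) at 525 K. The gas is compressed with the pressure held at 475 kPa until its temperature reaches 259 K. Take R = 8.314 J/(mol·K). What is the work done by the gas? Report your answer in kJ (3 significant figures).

W ≈ -5.44 kJ

Isobaric: W = P ΔV = nR ΔT.
W = (2.46)(8.314)(259 − 525) = -5440 J.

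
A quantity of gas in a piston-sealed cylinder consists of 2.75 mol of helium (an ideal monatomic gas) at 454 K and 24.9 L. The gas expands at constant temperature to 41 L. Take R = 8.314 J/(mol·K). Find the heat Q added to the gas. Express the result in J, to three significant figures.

Isothermal ⇒ ΔU = 0, so Q = W = nRT ln(V₂/V₁).
Q = (2.75)(8.314)(454) ln(41/24.9) = 10380 × 0.4987 = 5177 J.

Q ≈ 5180 J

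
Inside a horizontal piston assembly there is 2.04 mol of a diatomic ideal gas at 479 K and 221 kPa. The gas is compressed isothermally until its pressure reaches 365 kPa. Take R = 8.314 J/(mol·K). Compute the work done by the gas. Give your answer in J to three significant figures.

W ≈ -4080 J

Isothermal process: W = nRT ln(V₂/V₁) = nRT ln(P₁/P₂).
W = (2.04)(8.314)(479) × ln(221/365)
  = 8124 × ln(0.6055) = 8124 × -0.5017
W_by_gas = -4076 J.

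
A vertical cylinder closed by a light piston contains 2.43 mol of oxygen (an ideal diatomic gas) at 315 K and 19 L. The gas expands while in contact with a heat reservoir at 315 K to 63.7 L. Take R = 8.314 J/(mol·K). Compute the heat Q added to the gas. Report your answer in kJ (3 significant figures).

Q ≈ 7.70 kJ

Isothermal ⇒ ΔU = 0, so Q = W = nRT ln(V₂/V₁).
Q = (2.43)(8.314)(315) ln(63.7/19) = 6364 × 1.21 = 7699 J.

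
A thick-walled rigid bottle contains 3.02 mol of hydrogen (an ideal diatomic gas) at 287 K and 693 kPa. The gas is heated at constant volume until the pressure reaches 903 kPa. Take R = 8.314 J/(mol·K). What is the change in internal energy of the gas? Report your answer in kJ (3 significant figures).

Constant volume ⇒ W = 0, so Q = ΔU = nCᵥΔT with Cᵥ = 5R/2 = 20.79 J/(mol·K).
At constant V, T₂/T₁ = P₂/P₁ ⇒ ΔT = T₁(P₂/P₁ − 1) = 287·(903/693 − 1) = 86.97 K.
ΔU = (3.02)(20.79)(86.97) = 5459 J.

ΔU ≈ 5.46 kJ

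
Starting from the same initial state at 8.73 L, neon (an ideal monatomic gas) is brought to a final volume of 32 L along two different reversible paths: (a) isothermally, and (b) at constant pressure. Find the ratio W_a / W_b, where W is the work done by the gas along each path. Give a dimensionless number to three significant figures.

W_a / W_b ≈ 0.487

Path (a) isothermal: W = P₁V₁ ln(V₂/V₁) → W_a/(P₁V₁) = 1.299.
Path (b) isobaric: W = P₁(V₂ − V₁) → W_b/(P₁V₁) = 2.666.
W_a / W_b = 1.299 / 2.666 = 0.4873.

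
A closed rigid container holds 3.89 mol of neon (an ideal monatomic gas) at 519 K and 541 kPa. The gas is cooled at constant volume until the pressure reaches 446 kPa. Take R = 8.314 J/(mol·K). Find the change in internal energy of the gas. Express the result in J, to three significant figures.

ΔU ≈ -4420 J

Constant volume ⇒ W = 0, so Q = ΔU = nCᵥΔT with Cᵥ = 3R/2 = 12.47 J/(mol·K).
At constant V, T₂/T₁ = P₂/P₁ ⇒ ΔT = T₁(P₂/P₁ − 1) = 519·(446/541 − 1) = -91.14 K.
ΔU = (3.89)(12.47)(-91.14) = -4421 J.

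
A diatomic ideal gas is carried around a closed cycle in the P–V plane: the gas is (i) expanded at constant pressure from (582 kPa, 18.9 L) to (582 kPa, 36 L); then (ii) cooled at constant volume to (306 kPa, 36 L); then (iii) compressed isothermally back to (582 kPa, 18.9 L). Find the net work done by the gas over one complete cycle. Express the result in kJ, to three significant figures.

W_net ≈ 2.85 kJ

Leg (i): W = PΔV = (582)(36 − 18.9) = 9952 J.
Leg (ii): W = 0.
Leg (iii): W = PᵢVᵢ ln(V_f/Vᵢ) = (11016) ln(18.9/36) = -7098 J.
W_net = 9952 − 7098 = 2854 J.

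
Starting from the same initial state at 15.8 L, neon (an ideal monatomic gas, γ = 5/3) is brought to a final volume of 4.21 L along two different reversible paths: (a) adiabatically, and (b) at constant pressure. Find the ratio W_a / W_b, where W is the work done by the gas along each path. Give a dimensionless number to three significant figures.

Path (a) adiabatic: W = P₁V₁(1 − (V₁/V₂)^(γ−1))/(γ−1) → W_a/(P₁V₁) = -2.122.
Path (b) isobaric: W = P₁(V₂ − V₁) → W_b/(P₁V₁) = -0.7335.
W_a / W_b = -2.122 / -0.7335 = 2.893.

W_a / W_b ≈ 2.89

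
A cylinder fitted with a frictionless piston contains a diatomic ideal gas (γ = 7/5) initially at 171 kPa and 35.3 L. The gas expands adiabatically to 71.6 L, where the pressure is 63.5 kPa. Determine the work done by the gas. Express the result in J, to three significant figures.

W ≈ 3720 J

Adiabatic: W = (P₁V₁ − P₂V₂)/(γ − 1) with γ = 7/5.
P₁V₁ = 6036 J, P₂V₂ = 4547 J.
W = (6036 − 4547) / 0.4 = 3724 J.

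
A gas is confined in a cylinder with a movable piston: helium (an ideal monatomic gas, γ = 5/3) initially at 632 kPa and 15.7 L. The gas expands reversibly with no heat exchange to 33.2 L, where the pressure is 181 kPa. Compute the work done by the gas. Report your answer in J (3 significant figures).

Adiabatic: W = (P₁V₁ − P₂V₂)/(γ − 1) with γ = 5/3.
P₁V₁ = 9922 J, P₂V₂ = 6009 J.
W = (9922 − 6009) / 0.6667 = 5870 J.

W ≈ 5870 J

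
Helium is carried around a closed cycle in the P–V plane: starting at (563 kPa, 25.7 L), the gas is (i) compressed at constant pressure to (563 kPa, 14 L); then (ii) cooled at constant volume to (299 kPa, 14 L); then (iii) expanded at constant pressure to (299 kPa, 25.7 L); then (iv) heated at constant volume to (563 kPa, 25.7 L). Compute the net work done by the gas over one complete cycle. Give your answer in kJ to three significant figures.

Constant-volume legs do no work.
W(i) = (563)(14 − 25.7) = -6587 J; W(iii) = (299)(25.7 − 14) = 3498 J.
W_net = -6587 + 3498 = -3089 J (the counter-clockwise enclosed area).

W_net ≈ -3.09 kJ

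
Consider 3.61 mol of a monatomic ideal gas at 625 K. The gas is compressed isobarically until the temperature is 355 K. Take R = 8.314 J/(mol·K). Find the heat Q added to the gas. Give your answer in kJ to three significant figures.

Isobaric: W = nRΔT = (3.61)(8.314)(-270) = -8104 J.
ΔU = nCᵥΔT with Cᵥ = 3R/2: ΔU = (3.61)(12.47)(-270) = -12155 J.
Q = ΔU + W = -12155 − 8104 = -20259 J.

Q ≈ -20.3 kJ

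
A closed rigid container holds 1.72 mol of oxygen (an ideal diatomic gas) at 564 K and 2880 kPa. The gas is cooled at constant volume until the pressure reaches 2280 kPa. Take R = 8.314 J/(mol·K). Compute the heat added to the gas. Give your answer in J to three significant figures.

Q ≈ -4200 J

Constant volume ⇒ W = 0, so Q = ΔU = nCᵥΔT with Cᵥ = 5R/2 = 20.79 J/(mol·K).
At constant V, T₂/T₁ = P₂/P₁ ⇒ ΔT = T₁(P₂/P₁ − 1) = 564·(2280/2880 − 1) = -117.5 K.
ΔU = (1.72)(20.79)(-117.5) = -4201 J.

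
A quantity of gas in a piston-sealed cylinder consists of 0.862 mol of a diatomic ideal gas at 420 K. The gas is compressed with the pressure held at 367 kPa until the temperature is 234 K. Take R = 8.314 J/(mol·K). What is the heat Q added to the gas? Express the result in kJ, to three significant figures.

Isobaric: W = nRΔT = (0.862)(8.314)(-186) = -1333 J.
ΔU = nCᵥΔT with Cᵥ = 5R/2: ΔU = (0.862)(20.79)(-186) = -3333 J.
Q = ΔU + W = -3333 − 1333 = -4666 J.

Q ≈ -4.67 kJ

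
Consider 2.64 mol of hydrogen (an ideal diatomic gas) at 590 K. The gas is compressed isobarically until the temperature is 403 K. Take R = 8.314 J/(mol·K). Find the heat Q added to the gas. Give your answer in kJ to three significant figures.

Isobaric: W = nRΔT = (2.64)(8.314)(-187) = -4104 J.
ΔU = nCᵥΔT with Cᵥ = 5R/2: ΔU = (2.64)(20.79)(-187) = -10261 J.
Q = ΔU + W = -10261 − 4104 = -14366 J.

Q ≈ -14.4 kJ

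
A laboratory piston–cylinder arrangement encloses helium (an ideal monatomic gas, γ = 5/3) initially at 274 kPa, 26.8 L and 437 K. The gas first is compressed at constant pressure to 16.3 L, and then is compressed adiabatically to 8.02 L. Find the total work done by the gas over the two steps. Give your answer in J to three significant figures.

Step 1 (isobaric): W = PΔV = (274 kPa)(16.3 − 26.8 L) = -2877 J.
After step 1: P = 274 kPa, V = 16.3 L, T = 265.8 K.
Step 2 (adiabatic): W = (P₁V₁ − P₂V₂)/(γ−1) = (4466 − 7166)/0.667 = -4050 J.
W_total = -2877 − 4050 = -6927 J.

W_total ≈ -6930 J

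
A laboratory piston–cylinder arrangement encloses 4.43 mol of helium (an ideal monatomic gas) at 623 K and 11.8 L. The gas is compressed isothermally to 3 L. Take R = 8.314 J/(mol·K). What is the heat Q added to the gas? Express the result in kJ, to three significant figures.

Q ≈ -31.4 kJ

Isothermal ⇒ ΔU = 0, so Q = W = nRT ln(V₂/V₁).
Q = (4.43)(8.314)(623) ln(3/11.8) = 22946 × -1.369 = -31424 J.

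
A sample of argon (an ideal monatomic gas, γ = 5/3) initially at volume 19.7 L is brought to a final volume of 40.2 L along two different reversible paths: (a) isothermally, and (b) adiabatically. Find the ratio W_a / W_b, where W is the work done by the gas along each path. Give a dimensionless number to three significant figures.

W_a / W_b ≈ 1.26

Path (a) isothermal: W = P₁V₁ ln(V₂/V₁) → W_a/(P₁V₁) = 0.7132.
Path (b) adiabatic: W = P₁V₁(1 − (V₁/V₂)^(γ−1))/(γ−1) → W_b/(P₁V₁) = 0.5676.
W_a / W_b = 0.7132 / 0.5676 = 1.257.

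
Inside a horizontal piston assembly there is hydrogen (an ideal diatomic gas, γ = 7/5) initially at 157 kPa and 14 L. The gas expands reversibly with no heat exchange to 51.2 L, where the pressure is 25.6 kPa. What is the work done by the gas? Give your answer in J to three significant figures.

Adiabatic: W = (P₁V₁ − P₂V₂)/(γ − 1) with γ = 7/5.
P₁V₁ = 2198 J, P₂V₂ = 1311 J.
W = (2198 − 1311) / 0.4 = 2218 J.

W ≈ 2220 J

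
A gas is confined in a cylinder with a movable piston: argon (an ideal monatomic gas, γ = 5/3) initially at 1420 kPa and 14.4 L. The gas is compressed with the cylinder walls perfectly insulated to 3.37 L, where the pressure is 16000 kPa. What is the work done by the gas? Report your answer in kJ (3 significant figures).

Adiabatic: W = (P₁V₁ − P₂V₂)/(γ − 1) with γ = 5/3.
P₁V₁ = 20448 J, P₂V₂ = 53920 J.
W = (20448 − 53920) / 0.6667 = -50208 J.

W ≈ -50.2 kJ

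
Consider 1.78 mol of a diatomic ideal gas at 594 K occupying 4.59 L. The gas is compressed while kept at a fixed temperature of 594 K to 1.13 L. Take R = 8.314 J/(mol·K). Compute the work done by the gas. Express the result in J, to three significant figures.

W ≈ -12300 J

Isothermal: W = nRT ln(V₂/V₁).
W = (1.78)(8.314)(594) × ln(1.13/4.59)
  = 8791 × -1.402
W_by_gas = -12321 J.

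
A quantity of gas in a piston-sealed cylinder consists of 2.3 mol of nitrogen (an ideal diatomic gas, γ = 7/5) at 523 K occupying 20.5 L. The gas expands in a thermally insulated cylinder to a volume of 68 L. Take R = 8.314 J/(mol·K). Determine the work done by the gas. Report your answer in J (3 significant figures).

Adiabatic: TV^(γ−1) = const with γ = 7/5.
T₂ = T₁ (V₁/V₂)^(γ−1) = 523 × (20.5/68)^0.4 = 523 × 0.619 = 323.7 K.
W_by = nCᵥ(T₁ − T₂) = (2.3)(20.79)(523 − 323.7) = 9526 J.

W ≈ 9530 J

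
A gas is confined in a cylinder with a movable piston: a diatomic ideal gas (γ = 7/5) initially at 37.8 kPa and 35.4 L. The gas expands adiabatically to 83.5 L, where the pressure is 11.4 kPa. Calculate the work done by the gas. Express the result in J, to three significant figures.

Adiabatic: W = (P₁V₁ − P₂V₂)/(γ − 1) with γ = 7/5.
P₁V₁ = 1338 J, P₂V₂ = 951.9 J.
W = (1338 − 951.9) / 0.4 = 965.5 J.

W ≈ 966 J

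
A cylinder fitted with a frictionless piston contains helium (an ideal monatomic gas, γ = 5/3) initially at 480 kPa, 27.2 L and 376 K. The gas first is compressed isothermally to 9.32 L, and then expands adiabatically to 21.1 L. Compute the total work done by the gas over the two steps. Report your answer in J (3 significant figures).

Step 1 (isothermal): W = P₁V₁ ln(V₂/V₁) = (13056) ln(9.32/27.2) = -13984 J.
After step 1: P = 1401 kPa, V = 9.32 L, T = 376 K.
Step 2 (adiabatic): W = (P₁V₁ − P₂V₂)/(γ−1) = (13056 − 7572)/0.667 = 8225 J.
W_total = -13984 + 8225 = -5758 J.

W_total ≈ -5760 J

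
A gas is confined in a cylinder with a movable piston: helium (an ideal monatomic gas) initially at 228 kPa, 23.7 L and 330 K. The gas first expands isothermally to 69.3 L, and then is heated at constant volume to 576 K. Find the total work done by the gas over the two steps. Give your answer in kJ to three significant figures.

Step 1 (isothermal): W = P₁V₁ ln(V₂/V₁) = (5404) ln(69.3/23.7) = 5798 J.
Step 2 (isochoric): W = 0 (constant volume).
W_total = 5798 + 0 = 5798 J.

W_total ≈ 5.80 kJ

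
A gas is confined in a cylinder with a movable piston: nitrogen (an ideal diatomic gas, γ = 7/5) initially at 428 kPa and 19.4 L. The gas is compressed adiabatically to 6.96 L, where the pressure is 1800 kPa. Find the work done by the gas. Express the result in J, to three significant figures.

W ≈ -10600 J

Adiabatic: W = (P₁V₁ − P₂V₂)/(γ − 1) with γ = 7/5.
P₁V₁ = 8303 J, P₂V₂ = 12528 J.
W = (8303 − 12528) / 0.4 = -10562 J.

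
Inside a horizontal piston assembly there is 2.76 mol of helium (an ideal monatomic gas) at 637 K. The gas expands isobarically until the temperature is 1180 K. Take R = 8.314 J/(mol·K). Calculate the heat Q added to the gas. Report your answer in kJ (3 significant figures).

Isobaric: W = nRΔT = (2.76)(8.314)(543) = 12460 J.
ΔU = nCᵥΔT with Cᵥ = 3R/2: ΔU = (2.76)(12.47)(543) = 18690 J.
Q = ΔU + W = 18690 + 12460 = 31150 J.

Q ≈ 31.2 kJ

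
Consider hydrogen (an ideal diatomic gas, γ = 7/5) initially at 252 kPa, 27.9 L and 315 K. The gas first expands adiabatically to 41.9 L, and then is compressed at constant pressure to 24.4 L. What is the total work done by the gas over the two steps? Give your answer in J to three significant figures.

W_total ≈ 143 J

Step 1 (adiabatic): W = (P₁V₁ − P₂V₂)/(γ−1) = (7031 − 5975)/0.4 = 2639 J.
After step 1: P = 142.6 kPa, V = 41.9 L, T = 267.7 K.
Step 2 (isobaric): W = PΔV = (142.6 kPa)(24.4 − 41.9 L) = -2496 J.
W_total = 2639 − 2496 = 143.1 J.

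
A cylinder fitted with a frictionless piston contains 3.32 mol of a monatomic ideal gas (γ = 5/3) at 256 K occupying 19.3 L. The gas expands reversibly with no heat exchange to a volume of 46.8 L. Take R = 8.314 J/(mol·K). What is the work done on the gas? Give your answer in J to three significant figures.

W ≈ -4730 J

Adiabatic: TV^(γ−1) = const with γ = 5/3.
T₂ = T₁ (V₁/V₂)^(γ−1) = 256 × (19.3/46.8)^0.667 = 256 × 0.554 = 141.8 K.
W_by = nCᵥ(T₁ − T₂) = (3.32)(12.47)(256 − 141.8) = 4727 J.
Work on gas = −W_by = -4727 J.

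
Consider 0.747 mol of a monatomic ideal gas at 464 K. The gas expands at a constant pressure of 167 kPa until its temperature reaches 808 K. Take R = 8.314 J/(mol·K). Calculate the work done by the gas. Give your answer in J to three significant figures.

Isobaric: W = P ΔV = nR ΔT.
W = (0.747)(8.314)(808 − 464) = 2136 J.

W ≈ 2140 J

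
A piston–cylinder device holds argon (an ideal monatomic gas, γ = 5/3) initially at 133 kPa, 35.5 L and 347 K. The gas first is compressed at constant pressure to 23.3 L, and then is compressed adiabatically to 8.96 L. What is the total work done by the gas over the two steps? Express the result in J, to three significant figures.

W_total ≈ -5760 J

Step 1 (isobaric): W = PΔV = (133 kPa)(23.3 − 35.5 L) = -1623 J.
After step 1: P = 133 kPa, V = 23.3 L, T = 227.7 K.
Step 2 (adiabatic): W = (P₁V₁ − P₂V₂)/(γ−1) = (3099 − 5860)/0.667 = -4142 J.
W_total = -1623 − 4142 = -5764 J.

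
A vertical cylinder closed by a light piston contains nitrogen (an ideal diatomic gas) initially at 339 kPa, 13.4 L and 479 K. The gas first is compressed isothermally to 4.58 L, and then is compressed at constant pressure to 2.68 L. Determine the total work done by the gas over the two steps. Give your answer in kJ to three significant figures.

W_total ≈ -6.76 kJ

Step 1 (isothermal): W = P₁V₁ ln(V₂/V₁) = (4543) ln(4.58/13.4) = -4877 J.
After step 1: P = 991.8 kPa, V = 4.58 L, T = 479 K.
Step 2 (isobaric): W = PΔV = (991.8 kPa)(2.68 − 4.58 L) = -1884 J.
W_total = -4877 − 1884 = -6761 J.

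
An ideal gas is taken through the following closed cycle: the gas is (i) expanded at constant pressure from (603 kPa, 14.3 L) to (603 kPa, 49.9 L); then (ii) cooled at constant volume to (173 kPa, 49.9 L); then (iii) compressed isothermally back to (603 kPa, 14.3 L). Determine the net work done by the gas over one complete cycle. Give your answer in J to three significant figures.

W_net ≈ 10700 J

Leg (i): W = PΔV = (603)(49.9 − 14.3) = 21467 J.
Leg (ii): W = 0.
Leg (iii): W = PᵢVᵢ ln(V_f/Vᵢ) = (8633) ln(14.3/49.9) = -10789 J.
W_net = 21467 − 10789 = 10678 J.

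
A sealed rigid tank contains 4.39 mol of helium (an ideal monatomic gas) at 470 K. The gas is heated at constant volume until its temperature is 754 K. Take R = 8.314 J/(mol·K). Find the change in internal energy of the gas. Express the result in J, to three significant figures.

Constant volume ⇒ W = 0, so Q = ΔU = nCᵥΔT with Cᵥ = 3R/2 = 12.47 J/(mol·K).
ΔU = (4.39)(12.47)(754 − 470) = 15548 J.

ΔU ≈ 15500 J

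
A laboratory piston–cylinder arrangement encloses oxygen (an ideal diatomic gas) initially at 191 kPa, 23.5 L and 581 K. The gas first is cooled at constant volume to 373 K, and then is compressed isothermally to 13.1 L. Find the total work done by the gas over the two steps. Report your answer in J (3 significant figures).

Step 1 (isochoric): W = 0 (constant volume).
After step 1: P = 122.6 kPa (V unchanged).
Step 2 (isothermal): W = P₁V₁ ln(V₂/V₁) = (2882) ln(13.1/23.5) = -1684 J.
W_total = 0 − 1684 = -1684 J.

W_total ≈ -1680 J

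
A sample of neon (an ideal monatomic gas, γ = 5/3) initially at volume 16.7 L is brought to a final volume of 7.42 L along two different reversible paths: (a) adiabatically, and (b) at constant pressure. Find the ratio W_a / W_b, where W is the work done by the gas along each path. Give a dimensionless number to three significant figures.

W_a / W_b ≈ 1.94

Path (a) adiabatic: W = P₁V₁(1 − (V₁/V₂)^(γ−1))/(γ−1) → W_a/(P₁V₁) = -1.076.
Path (b) isobaric: W = P₁(V₂ − V₁) → W_b/(P₁V₁) = -0.5557.
W_a / W_b = -1.076 / -0.5557 = 1.937.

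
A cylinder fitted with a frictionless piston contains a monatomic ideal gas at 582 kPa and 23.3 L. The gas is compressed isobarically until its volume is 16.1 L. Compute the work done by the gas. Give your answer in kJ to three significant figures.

Isobaric: W = P ΔV.
W = (582 kPa)(16.1 − 23.3 L) = (582)(-7.2) = -4190 J.

W ≈ -4.19 kJ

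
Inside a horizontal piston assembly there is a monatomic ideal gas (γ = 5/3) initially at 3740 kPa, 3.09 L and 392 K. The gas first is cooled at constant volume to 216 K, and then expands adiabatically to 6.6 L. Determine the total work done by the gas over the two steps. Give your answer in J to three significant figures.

Step 1 (isochoric): W = 0 (constant volume).
After step 1: P = 2061 kPa (V unchanged).
Step 2 (adiabatic): W = (P₁V₁ − P₂V₂)/(γ−1) = (6368 − 3839)/0.667 = 3793 J.
W_total = 0 + 3793 = 3793 J.

W_total ≈ 3790 J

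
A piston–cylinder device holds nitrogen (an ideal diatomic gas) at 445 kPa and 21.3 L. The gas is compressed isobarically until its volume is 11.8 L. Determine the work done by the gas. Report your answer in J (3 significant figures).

W ≈ -4230 J

Isobaric: W = P ΔV.
W = (445 kPa)(11.8 − 21.3 L) = (445)(-9.5) = -4228 J.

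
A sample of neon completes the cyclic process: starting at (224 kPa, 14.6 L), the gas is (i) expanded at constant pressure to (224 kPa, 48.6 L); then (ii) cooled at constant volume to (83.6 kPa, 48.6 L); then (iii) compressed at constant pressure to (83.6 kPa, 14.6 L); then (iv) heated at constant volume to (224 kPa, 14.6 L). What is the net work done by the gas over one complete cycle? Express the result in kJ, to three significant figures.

Constant-volume legs do no work.
W(i) = (224)(48.6 − 14.6) = 7616 J; W(iii) = (83.6)(14.6 − 48.6) = -2842 J.
W_net = 7616 − 2842 = 4774 J (the clockwise enclosed area).

W_net ≈ 4.77 kJ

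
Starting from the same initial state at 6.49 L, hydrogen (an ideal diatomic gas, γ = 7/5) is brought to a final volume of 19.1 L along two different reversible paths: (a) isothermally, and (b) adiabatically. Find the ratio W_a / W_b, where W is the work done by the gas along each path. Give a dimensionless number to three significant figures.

W_a / W_b ≈ 1.23

Path (a) isothermal: W = P₁V₁ ln(V₂/V₁) → W_a/(P₁V₁) = 1.079.
Path (b) adiabatic: W = P₁V₁(1 − (V₁/V₂)^(γ−1))/(γ−1) → W_b/(P₁V₁) = 0.8766.
W_a / W_b = 1.079 / 0.8766 = 1.231.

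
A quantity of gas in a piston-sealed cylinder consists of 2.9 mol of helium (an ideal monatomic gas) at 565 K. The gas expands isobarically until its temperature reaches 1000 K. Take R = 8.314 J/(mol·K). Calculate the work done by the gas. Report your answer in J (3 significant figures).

W ≈ 10500 J

Isobaric: W = P ΔV = nR ΔT.
W = (2.9)(8.314)(1000 − 565) = 10488 J.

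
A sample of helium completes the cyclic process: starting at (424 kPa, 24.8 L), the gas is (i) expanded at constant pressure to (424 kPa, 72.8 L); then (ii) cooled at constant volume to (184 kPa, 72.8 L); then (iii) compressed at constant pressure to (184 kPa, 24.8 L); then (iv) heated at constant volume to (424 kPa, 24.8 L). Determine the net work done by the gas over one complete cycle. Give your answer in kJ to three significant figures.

Constant-volume legs do no work.
W(i) = (424)(72.8 − 24.8) = 20352 J; W(iii) = (184)(24.8 − 72.8) = -8832 J.
W_net = 20352 − 8832 = 11520 J (the clockwise enclosed area).

W_net ≈ 11.5 kJ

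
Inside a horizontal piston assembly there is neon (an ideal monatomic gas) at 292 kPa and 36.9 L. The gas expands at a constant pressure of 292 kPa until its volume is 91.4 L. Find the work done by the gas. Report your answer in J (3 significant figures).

W ≈ 15900 J

Isobaric: W = P ΔV.
W = (292 kPa)(91.4 − 36.9 L) = (292)(54.5) = 15914 J.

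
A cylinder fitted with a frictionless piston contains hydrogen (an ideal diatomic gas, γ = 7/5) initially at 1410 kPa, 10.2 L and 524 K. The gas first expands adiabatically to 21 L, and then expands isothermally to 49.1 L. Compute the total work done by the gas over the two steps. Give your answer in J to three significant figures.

W_total ≈ 18200 J

Step 1 (adiabatic): W = (P₁V₁ − P₂V₂)/(γ−1) = (14382 − 10774)/0.4 = 9020 J.
After step 1: P = 513 kPa, V = 21 L, T = 392.5 K.
Step 2 (isothermal): W = P₁V₁ ln(V₂/V₁) = (10774) ln(49.1/21) = 9151 J.
W_total = 9020 + 9151 = 18171 J.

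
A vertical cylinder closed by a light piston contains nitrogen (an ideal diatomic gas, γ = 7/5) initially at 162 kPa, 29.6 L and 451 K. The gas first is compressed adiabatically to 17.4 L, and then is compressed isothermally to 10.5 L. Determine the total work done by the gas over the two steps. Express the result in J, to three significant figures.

W_total ≈ -5830 J

Step 1 (adiabatic): W = (P₁V₁ − P₂V₂)/(γ−1) = (4795 − 5931)/0.4 = -2839 J.
After step 1: P = 340.8 kPa, V = 17.4 L, T = 557.8 K.
Step 2 (isothermal): W = P₁V₁ ln(V₂/V₁) = (5931) ln(10.5/17.4) = -2996 J.
W_total = -2839 − 2996 = -5834 J.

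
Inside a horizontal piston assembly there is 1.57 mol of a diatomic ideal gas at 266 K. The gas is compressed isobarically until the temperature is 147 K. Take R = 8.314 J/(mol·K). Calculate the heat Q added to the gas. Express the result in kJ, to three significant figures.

Isobaric: W = nRΔT = (1.57)(8.314)(-119) = -1553 J.
ΔU = nCᵥΔT with Cᵥ = 5R/2: ΔU = (1.57)(20.79)(-119) = -3883 J.
Q = ΔU + W = -3883 − 1553 = -5437 J.

Q ≈ -5.44 kJ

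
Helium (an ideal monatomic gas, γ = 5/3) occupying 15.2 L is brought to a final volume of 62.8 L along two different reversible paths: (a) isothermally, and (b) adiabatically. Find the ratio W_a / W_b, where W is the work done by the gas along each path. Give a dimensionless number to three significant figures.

Path (a) isothermal: W = P₁V₁ ln(V₂/V₁) → W_a/(P₁V₁) = 1.419.
Path (b) adiabatic: W = P₁V₁(1 − (V₁/V₂)^(γ−1))/(γ−1) → W_b/(P₁V₁) = 0.9174.
W_a / W_b = 1.419 / 0.9174 = 1.546.

W_a / W_b ≈ 1.55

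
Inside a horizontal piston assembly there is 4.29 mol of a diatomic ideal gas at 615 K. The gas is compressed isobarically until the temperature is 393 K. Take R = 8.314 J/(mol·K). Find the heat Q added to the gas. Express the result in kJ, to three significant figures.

Isobaric: W = nRΔT = (4.29)(8.314)(-222) = -7918 J.
ΔU = nCᵥΔT with Cᵥ = 5R/2: ΔU = (4.29)(20.79)(-222) = -19795 J.
Q = ΔU + W = -19795 − 7918 = -27713 J.

Q ≈ -27.7 kJ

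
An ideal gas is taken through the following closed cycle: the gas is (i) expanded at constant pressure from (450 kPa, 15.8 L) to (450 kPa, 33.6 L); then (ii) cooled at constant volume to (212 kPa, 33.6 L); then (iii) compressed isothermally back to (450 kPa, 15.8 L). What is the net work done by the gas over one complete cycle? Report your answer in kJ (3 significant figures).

Leg (i): W = PΔV = (450)(33.6 − 15.8) = 8010 J.
Leg (ii): W = 0.
Leg (iii): W = PᵢVᵢ ln(V_f/Vᵢ) = (7123) ln(15.8/33.6) = -5375 J.
W_net = 8010 − 5375 = 2635 J.

W_net ≈ 2.64 kJ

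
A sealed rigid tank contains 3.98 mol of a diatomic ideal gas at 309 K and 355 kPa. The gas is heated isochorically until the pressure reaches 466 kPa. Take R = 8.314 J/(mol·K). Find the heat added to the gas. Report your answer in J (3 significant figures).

Constant volume ⇒ W = 0, so Q = ΔU = nCᵥΔT with Cᵥ = 5R/2 = 20.79 J/(mol·K).
At constant V, T₂/T₁ = P₂/P₁ ⇒ ΔT = T₁(P₂/P₁ − 1) = 309·(466/355 − 1) = 96.62 K.
ΔU = (3.98)(20.79)(96.62) = 7993 J.

Q ≈ 7990 J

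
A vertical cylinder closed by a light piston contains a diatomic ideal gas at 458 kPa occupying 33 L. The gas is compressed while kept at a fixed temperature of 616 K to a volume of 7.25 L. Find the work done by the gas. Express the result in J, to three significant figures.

W ≈ -22900 J

Isothermal: W = nRT ln(V₂/V₁) = P₁V₁ ln(V₂/V₁).
P₁V₁ = (458 kPa)(33 L) = 15114 J.
W = 15114 × ln(7.25/33) = 15114 × -1.516
W_by_gas = -22905 J.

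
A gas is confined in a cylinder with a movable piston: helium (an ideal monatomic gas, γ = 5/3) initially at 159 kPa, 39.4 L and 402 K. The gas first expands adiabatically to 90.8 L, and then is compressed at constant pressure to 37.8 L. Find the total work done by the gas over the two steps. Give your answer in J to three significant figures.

W_total ≈ 1920 J

Step 1 (adiabatic): W = (P₁V₁ − P₂V₂)/(γ−1) = (6265 − 3591)/0.667 = 4011 J.
After step 1: P = 39.54 kPa, V = 90.8 L, T = 230.4 K.
Step 2 (isobaric): W = PΔV = (39.54 kPa)(37.8 − 90.8 L) = -2096 J.
W_total = 4011 − 2096 = 1915 J.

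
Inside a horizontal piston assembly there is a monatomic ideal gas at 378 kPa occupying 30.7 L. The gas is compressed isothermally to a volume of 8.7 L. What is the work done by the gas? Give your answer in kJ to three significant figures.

W ≈ -14.6 kJ

Isothermal: W = nRT ln(V₂/V₁) = P₁V₁ ln(V₂/V₁).
P₁V₁ = (378 kPa)(30.7 L) = 11605 J.
W = 11605 × ln(8.7/30.7) = 11605 × -1.261
W_by_gas = -14633 J.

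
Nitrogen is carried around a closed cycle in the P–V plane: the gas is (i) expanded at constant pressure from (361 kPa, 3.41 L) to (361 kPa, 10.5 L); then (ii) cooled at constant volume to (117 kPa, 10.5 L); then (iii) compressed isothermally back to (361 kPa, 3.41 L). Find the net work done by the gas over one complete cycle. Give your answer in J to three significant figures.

Leg (i): W = PΔV = (361)(10.5 − 3.41) = 2559 J.
Leg (ii): W = 0.
Leg (iii): W = PᵢVᵢ ln(V_f/Vᵢ) = (1228) ln(3.41/10.5) = -1382 J.
W_net = 2559 − 1382 = 1178 J.

W_net ≈ 1180 J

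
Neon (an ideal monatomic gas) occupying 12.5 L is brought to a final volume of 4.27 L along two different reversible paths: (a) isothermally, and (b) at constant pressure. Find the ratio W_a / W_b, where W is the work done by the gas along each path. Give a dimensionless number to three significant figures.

Path (a) isothermal: W = P₁V₁ ln(V₂/V₁) → W_a/(P₁V₁) = -1.074.
Path (b) isobaric: W = P₁(V₂ − V₁) → W_b/(P₁V₁) = -0.6584.
W_a / W_b = -1.074 / -0.6584 = 1.631.

W_a / W_b ≈ 1.63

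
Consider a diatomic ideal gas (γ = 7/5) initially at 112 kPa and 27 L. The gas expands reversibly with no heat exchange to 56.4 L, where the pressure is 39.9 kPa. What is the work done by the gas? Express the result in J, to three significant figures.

Adiabatic: W = (P₁V₁ − P₂V₂)/(γ − 1) with γ = 7/5.
P₁V₁ = 3024 J, P₂V₂ = 2250 J.
W = (3024 − 2250) / 0.4 = 1934 J.

W ≈ 1930 J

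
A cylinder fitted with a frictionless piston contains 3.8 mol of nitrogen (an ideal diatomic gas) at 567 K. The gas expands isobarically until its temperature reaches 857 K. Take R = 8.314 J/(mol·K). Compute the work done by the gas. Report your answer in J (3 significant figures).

Isobaric: W = P ΔV = nR ΔT.
W = (3.8)(8.314)(857 − 567) = 9162 J.

W ≈ 9160 J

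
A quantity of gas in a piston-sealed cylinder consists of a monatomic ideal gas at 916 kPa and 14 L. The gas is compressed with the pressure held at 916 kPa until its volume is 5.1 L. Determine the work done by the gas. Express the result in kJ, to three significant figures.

W ≈ -8.15 kJ

Isobaric: W = P ΔV.
W = (916 kPa)(5.1 − 14 L) = (916)(-8.9) = -8152 J.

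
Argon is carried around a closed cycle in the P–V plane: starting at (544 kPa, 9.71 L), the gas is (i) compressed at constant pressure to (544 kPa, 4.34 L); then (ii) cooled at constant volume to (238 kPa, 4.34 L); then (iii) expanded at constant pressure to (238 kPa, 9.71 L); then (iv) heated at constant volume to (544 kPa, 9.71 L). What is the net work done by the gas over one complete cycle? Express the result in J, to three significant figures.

W_net ≈ -1640 J

Constant-volume legs do no work.
W(i) = (544)(4.34 − 9.71) = -2921 J; W(iii) = (238)(9.71 − 4.34) = 1278 J.
W_net = -2921 + 1278 = -1643 J (the counter-clockwise enclosed area).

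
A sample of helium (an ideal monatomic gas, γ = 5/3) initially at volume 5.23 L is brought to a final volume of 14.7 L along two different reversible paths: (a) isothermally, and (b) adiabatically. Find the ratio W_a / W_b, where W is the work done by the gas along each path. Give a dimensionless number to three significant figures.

Path (a) isothermal: W = P₁V₁ ln(V₂/V₁) → W_a/(P₁V₁) = 1.033.
Path (b) adiabatic: W = P₁V₁(1 − (V₁/V₂)^(γ−1))/(γ−1) → W_b/(P₁V₁) = 0.7469.
W_a / W_b = 1.033 / 0.7469 = 1.384.

W_a / W_b ≈ 1.38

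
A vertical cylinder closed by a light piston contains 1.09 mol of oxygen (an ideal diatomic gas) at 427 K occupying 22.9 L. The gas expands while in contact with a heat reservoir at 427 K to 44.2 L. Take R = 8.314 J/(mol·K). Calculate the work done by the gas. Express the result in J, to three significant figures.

Isothermal: W = nRT ln(V₂/V₁).
W = (1.09)(8.314)(427) × ln(44.2/22.9)
  = 3870 × 0.6576
W_by_gas = 2545 J.

W ≈ 2540 J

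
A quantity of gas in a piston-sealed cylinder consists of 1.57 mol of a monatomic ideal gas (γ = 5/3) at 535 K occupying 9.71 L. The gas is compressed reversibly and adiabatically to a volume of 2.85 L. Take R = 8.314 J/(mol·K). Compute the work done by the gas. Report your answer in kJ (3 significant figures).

Adiabatic: TV^(γ−1) = const with γ = 5/3.
T₂ = T₁ (V₁/V₂)^(γ−1) = 535 × (9.71/2.85)^0.667 = 535 × 2.264 = 1211 K.
W_by = nCᵥ(T₁ − T₂) = (1.57)(12.47)(535 − 1211) = -13243 J.

W ≈ -13.2 kJ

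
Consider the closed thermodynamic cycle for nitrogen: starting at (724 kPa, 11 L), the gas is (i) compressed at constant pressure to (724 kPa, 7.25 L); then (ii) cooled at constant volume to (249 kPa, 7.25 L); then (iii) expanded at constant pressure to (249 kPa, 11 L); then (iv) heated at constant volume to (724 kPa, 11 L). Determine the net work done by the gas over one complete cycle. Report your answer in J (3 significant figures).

Constant-volume legs do no work.
W(i) = (724)(7.25 − 11) = -2715 J; W(iii) = (249)(11 − 7.25) = 933.8 J.
W_net = -2715 + 933.8 = -1781 J (the counter-clockwise enclosed area).

W_net ≈ -1780 J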